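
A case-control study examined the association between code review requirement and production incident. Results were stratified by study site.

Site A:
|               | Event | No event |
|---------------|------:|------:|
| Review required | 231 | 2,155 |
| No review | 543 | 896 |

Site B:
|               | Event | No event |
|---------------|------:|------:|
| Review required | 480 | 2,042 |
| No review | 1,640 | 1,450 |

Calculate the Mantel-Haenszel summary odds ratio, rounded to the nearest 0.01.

0.20

OR_MH = Σ(aᵢdᵢ/nᵢ) / Σ(bᵢcᵢ/nᵢ), where nᵢ is the stratum total.
Stratum 1 (Site A): n = 3825; a·d/n = 231·896/3825 = 54.1114; b·c/n = 2155·543/3825 = 305.9255
Stratum 2 (Site B): n = 5612; a·d/n = 480·1450/5612 = 124.0200; b·c/n = 2042·1640/5612 = 596.7356
OR_MH = (54.1114 + 124.0200) / (305.9255 + 596.7356) = 178.1313 / 902.6611 = 0.19734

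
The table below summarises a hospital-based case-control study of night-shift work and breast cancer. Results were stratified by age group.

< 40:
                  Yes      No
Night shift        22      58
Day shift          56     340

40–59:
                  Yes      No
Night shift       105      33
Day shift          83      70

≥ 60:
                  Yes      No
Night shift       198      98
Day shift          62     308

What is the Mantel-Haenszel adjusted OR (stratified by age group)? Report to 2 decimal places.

OR_MH = Σ(aᵢdᵢ/nᵢ) / Σ(bᵢcᵢ/nᵢ), where nᵢ is the stratum total.
Stratum 1 (< 40): n = 476; a·d/n = 22·340/476 = 15.7143; b·c/n = 58·56/476 = 6.8235
Stratum 2 (40–59): n = 291; a·d/n = 105·70/291 = 25.2577; b·c/n = 33·83/291 = 9.4124
Stratum 3 (≥ 60): n = 666; a·d/n = 198·308/666 = 91.5676; b·c/n = 98·62/666 = 9.1231
OR_MH = (15.7143 + 25.2577 + 91.5676) / (6.8235 + 9.4124 + 9.1231) = 132.5396 / 25.3590 = 5.22653

5.23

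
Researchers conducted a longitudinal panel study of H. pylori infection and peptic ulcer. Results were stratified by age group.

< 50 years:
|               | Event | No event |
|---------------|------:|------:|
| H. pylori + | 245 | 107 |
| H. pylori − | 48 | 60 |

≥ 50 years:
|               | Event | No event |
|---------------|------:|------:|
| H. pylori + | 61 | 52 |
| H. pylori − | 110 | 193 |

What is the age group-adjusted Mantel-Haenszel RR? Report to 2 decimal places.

1.53

RR_MH = Σ(aᵢ·n₀ᵢ/nᵢ) / Σ(cᵢ·n₁ᵢ/nᵢ), with n₁ᵢ = aᵢ+bᵢ (exposed), n₀ᵢ = cᵢ+dᵢ (unexposed), nᵢ = n₁ᵢ+n₀ᵢ.
Stratum 1 (< 50 years): n₁ = 352, n₀ = 108, n = 460; a·n₀/n = 245·108/460 = 57.5217; c·n₁/n = 48·352/460 = 36.7304
Stratum 2 (≥ 50 years): n₁ = 113, n₀ = 303, n = 416; a·n₀/n = 61·303/416 = 44.4303; c·n₁/n = 110·113/416 = 29.8798
RR_MH = (57.5217 + 44.4303) / (36.7304 + 29.8798) = 101.9520 / 66.6102 = 1.53058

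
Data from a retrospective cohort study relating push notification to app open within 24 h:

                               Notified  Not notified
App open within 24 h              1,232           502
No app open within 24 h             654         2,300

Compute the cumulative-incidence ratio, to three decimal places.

Reading the table with exposure as columns: a = 1232 (Notified, case), b = 654 (Notified, non-case), c = 502 (Not notified, case), d = 2300.
Risk in exposed = 1232/1886 = 0.65323; risk in unexposed = 502/2802 = 0.17916.
RR = 0.65323 / 0.17916 = 3.64614
The risk among the exposed is 3.65 times that among the unexposed.

3.646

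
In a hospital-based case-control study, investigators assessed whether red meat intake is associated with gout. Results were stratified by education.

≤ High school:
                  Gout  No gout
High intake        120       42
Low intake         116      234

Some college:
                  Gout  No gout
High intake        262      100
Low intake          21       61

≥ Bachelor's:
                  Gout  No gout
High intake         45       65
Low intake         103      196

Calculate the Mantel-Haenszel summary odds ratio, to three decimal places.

OR_MH = Σ(aᵢdᵢ/nᵢ) / Σ(bᵢcᵢ/nᵢ), where nᵢ is the stratum total.
Stratum 1 (≤ High school): n = 512; a·d/n = 120·234/512 = 54.8438; b·c/n = 42·116/512 = 9.5156
Stratum 2 (Some college): n = 444; a·d/n = 262·61/444 = 35.9955; b·c/n = 100·21/444 = 4.7297
Stratum 3 (≥ Bachelor's): n = 409; a·d/n = 45·196/409 = 21.5648; b·c/n = 65·103/409 = 16.3692
OR_MH = (54.8438 + 35.9955 + 21.5648) / (9.5156 + 4.7297 + 16.3692) = 112.4040 / 30.6145 = 3.67159

3.672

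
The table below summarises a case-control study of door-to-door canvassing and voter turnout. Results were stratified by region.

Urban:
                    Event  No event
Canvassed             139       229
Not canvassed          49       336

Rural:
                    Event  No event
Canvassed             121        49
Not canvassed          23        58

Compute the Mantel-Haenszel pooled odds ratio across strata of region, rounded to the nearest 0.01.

4.64

OR_MH = Σ(aᵢdᵢ/nᵢ) / Σ(bᵢcᵢ/nᵢ), where nᵢ is the stratum total.
Stratum 1 (Urban): n = 753; a·d/n = 139·336/753 = 62.0239; b·c/n = 229·49/753 = 14.9017
Stratum 2 (Rural): n = 251; a·d/n = 121·58/251 = 27.9602; b·c/n = 49·23/251 = 4.4900
OR_MH = (62.0239 + 27.9602) / (14.9017 + 4.4900) = 89.9841 / 19.3918 = 4.64032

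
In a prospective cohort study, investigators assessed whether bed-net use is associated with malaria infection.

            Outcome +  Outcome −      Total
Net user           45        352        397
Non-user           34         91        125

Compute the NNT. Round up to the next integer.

7

Risk in treated group = 45/397 = 0.11335; risk in control = 34/125 = 0.27200.
Absolute risk reduction = 0.27200 − 0.11335 = 0.15865
NNT = 1 / ARR = 1 / 0.15865 = 6.303 → round up → 7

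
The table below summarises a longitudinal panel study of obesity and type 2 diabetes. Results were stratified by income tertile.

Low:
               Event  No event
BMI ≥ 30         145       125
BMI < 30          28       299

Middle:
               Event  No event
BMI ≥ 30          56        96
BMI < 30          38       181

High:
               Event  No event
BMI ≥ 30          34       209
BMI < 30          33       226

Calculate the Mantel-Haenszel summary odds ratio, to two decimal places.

3.92

OR_MH = Σ(aᵢdᵢ/nᵢ) / Σ(bᵢcᵢ/nᵢ), where nᵢ is the stratum total.
Stratum 1 (Low): n = 597; a·d/n = 145·299/597 = 72.6214; b·c/n = 125·28/597 = 5.8626
Stratum 2 (Middle): n = 371; a·d/n = 56·181/371 = 27.3208; b·c/n = 96·38/371 = 9.8329
Stratum 3 (High): n = 502; a·d/n = 34·226/502 = 15.3068; b·c/n = 209·33/502 = 13.7390
OR_MH = (72.6214 + 27.3208 + 15.3068) / (5.8626 + 9.8329 + 13.7390) = 115.2490 / 29.4346 = 3.91543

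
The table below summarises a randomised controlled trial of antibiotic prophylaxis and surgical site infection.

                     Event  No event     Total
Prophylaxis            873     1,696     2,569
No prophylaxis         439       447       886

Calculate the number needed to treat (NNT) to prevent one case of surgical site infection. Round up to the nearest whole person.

7

Risk in treated group = 873/2569 = 0.33982; risk in control = 439/886 = 0.49549.
Absolute risk reduction = 0.49549 − 0.33982 = 0.15566
NNT = 1 / ARR = 1 / 0.15566 = 6.424 → round up → 7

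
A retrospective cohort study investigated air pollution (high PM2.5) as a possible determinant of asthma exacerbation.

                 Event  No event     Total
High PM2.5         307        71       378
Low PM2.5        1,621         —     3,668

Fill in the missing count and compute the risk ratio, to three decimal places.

The missing cell is in the unexposed row: 3668 − 1621 = 2047.
So a = 307, b = 71, c = 1621, d = 2047.
RR = [a/(a+b)] / [c/(c+d)] = (307/378) / (1621/3668) = 0.81217/0.44193 = 1.83778

1.838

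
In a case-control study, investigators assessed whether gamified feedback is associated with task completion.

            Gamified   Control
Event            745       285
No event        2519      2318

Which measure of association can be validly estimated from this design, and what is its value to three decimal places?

2.405

Reading the table with exposure as columns: a = 745 (Gamified, case), b = 2519 (Gamified, non-case), c = 285 (Control, case), d = 2318.
This is a case-control study: participants were sampled on outcome status, so risks in the source population cannot be estimated directly — relative risk is not valid here. The odds ratio is the appropriate measure.
OR = (a·d)/(b·c) = (745 × 2318) / (2519 × 285) = 1726910 / 717915 = 2.40545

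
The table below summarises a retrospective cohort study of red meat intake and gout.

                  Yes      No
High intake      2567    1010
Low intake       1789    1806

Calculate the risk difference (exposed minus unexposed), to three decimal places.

Cells: a = 2567, b = 1010, c = 1789, d = 1806.
Risk in exposed = 2567/3577 = 0.717640; risk in unexposed = 1789/3595 = 0.497636.
Risk difference = 0.717640 − 0.497636 = 0.220005

0.220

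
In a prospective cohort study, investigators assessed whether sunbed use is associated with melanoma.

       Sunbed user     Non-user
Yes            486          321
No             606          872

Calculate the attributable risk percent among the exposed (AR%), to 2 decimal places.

Reading the table with exposure as columns: a = 486 (Sunbed user, case), b = 606 (Sunbed user, non-case), c = 321 (Non-user, case), d = 872.
Risk in exposed = 486/1092 = 0.44505; risk in unexposed = 321/1193 = 0.26907.
RR = 0.44505/0.26907 = 1.65405
AR% = (RR − 1)/RR × 100 = (1.65405 − 1)/1.65405 × 100 = 39.5424%

39.54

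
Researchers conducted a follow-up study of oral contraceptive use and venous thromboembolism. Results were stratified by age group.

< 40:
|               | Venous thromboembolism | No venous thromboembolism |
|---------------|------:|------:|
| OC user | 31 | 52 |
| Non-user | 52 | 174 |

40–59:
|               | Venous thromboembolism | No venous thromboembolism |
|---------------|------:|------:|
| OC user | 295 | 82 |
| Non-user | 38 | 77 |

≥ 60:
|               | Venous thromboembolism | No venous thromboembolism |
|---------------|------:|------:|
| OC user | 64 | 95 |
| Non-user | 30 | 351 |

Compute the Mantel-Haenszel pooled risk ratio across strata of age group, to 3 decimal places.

2.635

RR_MH = Σ(aᵢ·n₀ᵢ/nᵢ) / Σ(cᵢ·n₁ᵢ/nᵢ), with n₁ᵢ = aᵢ+bᵢ (exposed), n₀ᵢ = cᵢ+dᵢ (unexposed), nᵢ = n₁ᵢ+n₀ᵢ.
Stratum 1 (< 40): n₁ = 83, n₀ = 226, n = 309; a·n₀/n = 31·226/309 = 22.6731; c·n₁/n = 52·83/309 = 13.9676
Stratum 2 (40–59): n₁ = 377, n₀ = 115, n = 492; a·n₀/n = 295·115/492 = 68.9533; c·n₁/n = 38·377/492 = 29.1179
Stratum 3 (≥ 60): n₁ = 159, n₀ = 381, n = 540; a·n₀/n = 64·381/540 = 45.1556; c·n₁/n = 30·159/540 = 8.8333
RR_MH = (22.6731 + 68.9533 + 45.1556) / (13.9676 + 29.1179 + 8.8333) = 136.7819 / 51.9189 = 2.63453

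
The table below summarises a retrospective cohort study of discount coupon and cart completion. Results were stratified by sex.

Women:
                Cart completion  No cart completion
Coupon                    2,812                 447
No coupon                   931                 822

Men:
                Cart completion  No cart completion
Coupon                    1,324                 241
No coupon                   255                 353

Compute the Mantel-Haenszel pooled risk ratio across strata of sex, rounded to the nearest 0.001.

1.716

RR_MH = Σ(aᵢ·n₀ᵢ/nᵢ) / Σ(cᵢ·n₁ᵢ/nᵢ), with n₁ᵢ = aᵢ+bᵢ (exposed), n₀ᵢ = cᵢ+dᵢ (unexposed), nᵢ = n₁ᵢ+n₀ᵢ.
Stratum 1 (Women): n₁ = 3259, n₀ = 1753, n = 5012; a·n₀/n = 2812·1753/5012 = 983.5267; c·n₁/n = 931·3259/5012 = 605.3729
Stratum 2 (Men): n₁ = 1565, n₀ = 608, n = 2173; a·n₀/n = 1324·608/2173 = 370.4519; c·n₁/n = 255·1565/2173 = 183.6516
RR_MH = (983.5267 + 370.4519) / (605.3729 + 183.6516) = 1353.9786 / 789.0245 = 1.71602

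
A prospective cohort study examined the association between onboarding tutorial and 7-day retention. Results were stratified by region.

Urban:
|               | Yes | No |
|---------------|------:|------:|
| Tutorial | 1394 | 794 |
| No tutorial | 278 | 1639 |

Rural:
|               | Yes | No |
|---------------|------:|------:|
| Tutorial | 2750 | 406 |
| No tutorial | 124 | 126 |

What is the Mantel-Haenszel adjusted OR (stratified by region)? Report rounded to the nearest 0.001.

OR_MH = Σ(aᵢdᵢ/nᵢ) / Σ(bᵢcᵢ/nᵢ), where nᵢ is the stratum total.
Stratum 1 (Urban): n = 4105; a·d/n = 1394·1639/4105 = 556.5812; b·c/n = 794·278/4105 = 53.7715
Stratum 2 (Rural): n = 3406; a·d/n = 2750·126/3406 = 101.7322; b·c/n = 406·124/3406 = 14.7810
OR_MH = (556.5812 + 101.7322) / (53.7715 + 14.7810) = 658.3135 / 68.5525 = 9.60306

9.603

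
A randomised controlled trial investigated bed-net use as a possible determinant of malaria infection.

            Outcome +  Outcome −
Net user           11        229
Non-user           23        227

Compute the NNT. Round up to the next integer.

22

Risk in treated group = 11/240 = 0.04583; risk in control = 23/250 = 0.09200.
Absolute risk reduction = 0.09200 − 0.04583 = 0.04617
NNT = 1 / ARR = 1 / 0.04617 = 21.661 → round up → 22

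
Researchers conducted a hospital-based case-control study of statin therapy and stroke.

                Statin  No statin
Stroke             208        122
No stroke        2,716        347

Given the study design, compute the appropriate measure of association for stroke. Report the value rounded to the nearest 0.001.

0.218

Reading the table with exposure as columns: a = 208 (Statin, case), b = 2716 (Statin, non-case), c = 122 (No statin, case), d = 347.
This is a hospital-based case-control study: participants were sampled on outcome status, so risks in the source population cannot be estimated directly — relative risk is not valid here. The odds ratio is the appropriate measure.
OR = (a·d)/(b·c) = (208 × 347) / (2716 × 122) = 72176 / 331352 = 0.21782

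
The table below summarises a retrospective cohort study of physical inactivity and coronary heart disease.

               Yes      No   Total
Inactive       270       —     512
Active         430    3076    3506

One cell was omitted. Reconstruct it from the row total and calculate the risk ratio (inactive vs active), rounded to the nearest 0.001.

4.300

The missing cell is in the exposed row: 512 − 270 = 242.
So a = 270, b = 242, c = 430, d = 3076.
RR = [a/(a+b)] / [c/(c+d)] = (270/512) / (430/3506) = 0.52734/0.12265 = 4.29969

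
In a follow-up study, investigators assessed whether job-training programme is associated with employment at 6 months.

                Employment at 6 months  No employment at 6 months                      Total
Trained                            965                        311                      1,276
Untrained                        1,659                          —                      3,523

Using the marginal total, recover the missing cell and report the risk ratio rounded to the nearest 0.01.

The missing cell is in the unexposed row: 3523 − 1659 = 1864.
So a = 965, b = 311, c = 1659, d = 1864.
RR = [a/(a+b)] / [c/(c+d)] = (965/1276) / (1659/3523) = 0.75627/0.47091 = 1.60599

1.61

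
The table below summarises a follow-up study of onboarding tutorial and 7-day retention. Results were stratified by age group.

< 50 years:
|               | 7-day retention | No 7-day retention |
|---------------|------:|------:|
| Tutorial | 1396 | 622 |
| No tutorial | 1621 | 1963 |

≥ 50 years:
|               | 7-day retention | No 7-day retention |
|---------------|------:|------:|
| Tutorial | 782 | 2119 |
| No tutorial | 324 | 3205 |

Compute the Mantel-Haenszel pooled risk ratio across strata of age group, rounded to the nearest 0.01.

1.81

RR_MH = Σ(aᵢ·n₀ᵢ/nᵢ) / Σ(cᵢ·n₁ᵢ/nᵢ), with n₁ᵢ = aᵢ+bᵢ (exposed), n₀ᵢ = cᵢ+dᵢ (unexposed), nᵢ = n₁ᵢ+n₀ᵢ.
Stratum 1 (< 50 years): n₁ = 2018, n₀ = 3584, n = 5602; a·n₀/n = 1396·3584/5602 = 893.1210; c·n₁/n = 1621·2018/5602 = 583.9304
Stratum 2 (≥ 50 years): n₁ = 2901, n₀ = 3529, n = 6430; a·n₀/n = 782·3529/6430 = 429.1879; c·n₁/n = 324·2901/6430 = 146.1779
RR_MH = (893.1210 + 429.1879) / (583.9304 + 146.1779) = 1322.3089 / 730.1083 = 1.81111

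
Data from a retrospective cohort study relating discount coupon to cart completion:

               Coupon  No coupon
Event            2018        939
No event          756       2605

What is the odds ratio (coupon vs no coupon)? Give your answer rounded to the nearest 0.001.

7.405

Reading the table with exposure as columns: a = 2018 (Coupon, case), b = 756 (Coupon, non-case), c = 939 (No coupon, case), d = 2605.
OR = (a·d)/(b·c) = (2018 × 2605) / (756 × 939) = 5256890 / 709884 = 7.40528
The odds of cart completion are about 7.41 times as high in the coupon group.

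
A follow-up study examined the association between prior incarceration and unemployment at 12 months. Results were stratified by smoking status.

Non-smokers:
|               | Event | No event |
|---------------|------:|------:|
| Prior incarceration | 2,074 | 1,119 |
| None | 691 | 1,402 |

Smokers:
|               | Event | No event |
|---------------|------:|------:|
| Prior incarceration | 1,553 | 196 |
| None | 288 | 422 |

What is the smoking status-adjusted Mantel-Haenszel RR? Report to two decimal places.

2.04

RR_MH = Σ(aᵢ·n₀ᵢ/nᵢ) / Σ(cᵢ·n₁ᵢ/nᵢ), with n₁ᵢ = aᵢ+bᵢ (exposed), n₀ᵢ = cᵢ+dᵢ (unexposed), nᵢ = n₁ᵢ+n₀ᵢ.
Stratum 1 (Non-smokers): n₁ = 3193, n₀ = 2093, n = 5286; a·n₀/n = 2074·2093/5286 = 821.2036; c·n₁/n = 691·3193/5286 = 417.3975
Stratum 2 (Smokers): n₁ = 1749, n₀ = 710, n = 2459; a·n₀/n = 1553·710/2459 = 448.4059; c·n₁/n = 288·1749/2459 = 204.8442
RR_MH = (821.2036 + 448.4059) / (417.3975 + 204.8442) = 1269.6094 / 622.2417 = 2.04038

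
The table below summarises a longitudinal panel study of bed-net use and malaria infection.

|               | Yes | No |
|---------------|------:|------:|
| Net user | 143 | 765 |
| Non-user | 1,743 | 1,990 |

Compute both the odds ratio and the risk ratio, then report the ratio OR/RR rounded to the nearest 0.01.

0.63

Cells: a = 143, b = 765, c = 1743, d = 1990.
OR = (143·1990)/(765·1743) = 284570/1333395 = 0.21342
Risk in exposed = 143/908 = 0.15749; risk in unexposed = 1743/3733 = 0.46692; RR = 0.33730
OR/RR = 0.21342 / 0.33730 = 0.63273
The outcome is not rare, so the OR lies further from 1 than the RR.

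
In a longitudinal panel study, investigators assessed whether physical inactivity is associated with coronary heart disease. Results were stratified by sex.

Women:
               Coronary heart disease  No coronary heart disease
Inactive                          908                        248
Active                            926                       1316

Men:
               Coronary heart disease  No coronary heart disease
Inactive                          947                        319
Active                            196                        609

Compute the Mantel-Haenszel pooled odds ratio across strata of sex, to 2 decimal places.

OR_MH = Σ(aᵢdᵢ/nᵢ) / Σ(bᵢcᵢ/nᵢ), where nᵢ is the stratum total.
Stratum 1 (Women): n = 3398; a·d/n = 908·1316/3398 = 351.6563; b·c/n = 248·926/3398 = 67.5833
Stratum 2 (Men): n = 2071; a·d/n = 947·609/2071 = 278.4756; b·c/n = 319·196/2071 = 30.1902
OR_MH = (351.6563 + 278.4756) / (67.5833 + 30.1902) = 630.1319 / 97.7735 = 6.44481

6.44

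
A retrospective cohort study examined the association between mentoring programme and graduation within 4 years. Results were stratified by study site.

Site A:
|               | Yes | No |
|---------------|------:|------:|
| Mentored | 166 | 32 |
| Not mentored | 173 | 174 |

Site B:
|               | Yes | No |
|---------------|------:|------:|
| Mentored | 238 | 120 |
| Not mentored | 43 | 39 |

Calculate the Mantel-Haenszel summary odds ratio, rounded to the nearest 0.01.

OR_MH = Σ(aᵢdᵢ/nᵢ) / Σ(bᵢcᵢ/nᵢ), where nᵢ is the stratum total.
Stratum 1 (Site A): n = 545; a·d/n = 166·174/545 = 52.9982; b·c/n = 32·173/545 = 10.1578
Stratum 2 (Site B): n = 440; a·d/n = 238·39/440 = 21.0955; b·c/n = 120·43/440 = 11.7273
OR_MH = (52.9982 + 21.0955) / (10.1578 + 11.7273) = 74.0936 / 21.8851 = 3.38558

3.39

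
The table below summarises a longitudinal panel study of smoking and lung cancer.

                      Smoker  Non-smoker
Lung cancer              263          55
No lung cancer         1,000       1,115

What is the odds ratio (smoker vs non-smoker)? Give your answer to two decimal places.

Reading the table with exposure as columns: a = 263 (Smoker, case), b = 1000 (Smoker, non-case), c = 55 (Non-smoker, case), d = 1115.
OR = (a·d)/(b·c) = (263 × 1115) / (1000 × 55) = 293245 / 55000 = 5.33173
The odds of lung cancer are about 5.33 times as high in the smoker group.

5.33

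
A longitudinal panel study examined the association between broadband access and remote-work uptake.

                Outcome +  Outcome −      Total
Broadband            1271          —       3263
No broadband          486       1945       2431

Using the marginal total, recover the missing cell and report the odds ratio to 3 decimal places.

The missing cell is in the exposed row: 3263 − 1271 = 1992.
So a = 1271, b = 1992, c = 486, d = 1945.
OR = (a·d)/(b·c) = (1271 × 1945) / (1992 × 486) = 2472095 / 968112 = 2.55352

2.554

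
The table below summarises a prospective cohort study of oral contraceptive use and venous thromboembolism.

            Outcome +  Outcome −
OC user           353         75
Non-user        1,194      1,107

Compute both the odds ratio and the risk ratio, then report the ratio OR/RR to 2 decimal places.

Cells: a = 353, b = 75, c = 1194, d = 1107.
OR = (353·1107)/(75·1194) = 390771/89550 = 4.36372
Risk in exposed = 353/428 = 0.82477; risk in unexposed = 1194/2301 = 0.51890; RR = 1.58944
OR/RR = 4.36372 / 1.58944 = 2.74545
The outcome is not rare, so the OR lies further from 1 than the RR.

2.75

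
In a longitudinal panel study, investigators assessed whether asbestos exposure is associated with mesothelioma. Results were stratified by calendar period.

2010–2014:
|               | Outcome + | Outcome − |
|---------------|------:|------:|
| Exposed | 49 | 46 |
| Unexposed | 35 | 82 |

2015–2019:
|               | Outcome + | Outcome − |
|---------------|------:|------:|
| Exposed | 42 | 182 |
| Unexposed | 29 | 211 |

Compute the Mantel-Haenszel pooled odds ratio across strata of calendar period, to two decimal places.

2.01

OR_MH = Σ(aᵢdᵢ/nᵢ) / Σ(bᵢcᵢ/nᵢ), where nᵢ is the stratum total.
Stratum 1 (2010–2014): n = 212; a·d/n = 49·82/212 = 18.9528; b·c/n = 46·35/212 = 7.5943
Stratum 2 (2015–2019): n = 464; a·d/n = 42·211/464 = 19.0991; b·c/n = 182·29/464 = 11.3750
OR_MH = (18.9528 + 19.0991) / (7.5943 + 11.3750) = 38.0520 / 18.9693 = 2.00597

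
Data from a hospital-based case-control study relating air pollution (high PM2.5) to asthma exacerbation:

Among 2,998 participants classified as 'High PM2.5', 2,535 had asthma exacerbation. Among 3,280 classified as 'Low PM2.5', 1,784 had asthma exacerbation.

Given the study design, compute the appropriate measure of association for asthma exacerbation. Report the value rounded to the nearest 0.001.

4.591

From the description: a = 2535, b = 463, c = 1784, d = 1496.
This is a hospital-based case-control study: participants were sampled on outcome status, so risks in the source population cannot be estimated directly — relative risk is not valid here. The odds ratio is the appropriate measure.
OR = (a·d)/(b·c) = (2535 × 1496) / (463 × 1784) = 3792360 / 825992 = 4.59128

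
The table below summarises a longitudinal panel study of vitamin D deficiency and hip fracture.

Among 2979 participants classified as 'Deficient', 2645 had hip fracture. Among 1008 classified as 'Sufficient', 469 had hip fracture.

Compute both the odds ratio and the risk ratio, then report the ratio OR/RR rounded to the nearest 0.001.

From the description: a = 2645, b = 334, c = 469, d = 539.
OR = (2645·539)/(334·469) = 1425655/156646 = 9.10113
Risk in exposed = 2645/2979 = 0.88788; risk in unexposed = 469/1008 = 0.46528; RR = 1.90828
OR/RR = 9.10113 / 1.90828 = 4.76927
The outcome is not rare, so the OR lies further from 1 than the RR.

4.769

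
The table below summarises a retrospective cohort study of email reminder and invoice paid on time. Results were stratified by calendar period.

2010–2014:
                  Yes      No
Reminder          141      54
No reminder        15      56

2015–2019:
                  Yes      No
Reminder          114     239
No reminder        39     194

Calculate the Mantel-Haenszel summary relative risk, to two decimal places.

2.41

RR_MH = Σ(aᵢ·n₀ᵢ/nᵢ) / Σ(cᵢ·n₁ᵢ/nᵢ), with n₁ᵢ = aᵢ+bᵢ (exposed), n₀ᵢ = cᵢ+dᵢ (unexposed), nᵢ = n₁ᵢ+n₀ᵢ.
Stratum 1 (2010–2014): n₁ = 195, n₀ = 71, n = 266; a·n₀/n = 141·71/266 = 37.6353; c·n₁/n = 15·195/266 = 10.9962
Stratum 2 (2015–2019): n₁ = 353, n₀ = 233, n = 586; a·n₀/n = 114·233/586 = 45.3276; c·n₁/n = 39·353/586 = 23.4932
RR_MH = (37.6353 + 45.3276) / (10.9962 + 23.4932) = 82.9630 / 34.4894 = 2.40546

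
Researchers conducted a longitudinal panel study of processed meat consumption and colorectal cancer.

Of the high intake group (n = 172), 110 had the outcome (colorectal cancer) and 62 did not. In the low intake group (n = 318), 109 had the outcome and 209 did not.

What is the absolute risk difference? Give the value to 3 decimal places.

From the description: a = 110, b = 62, c = 109, d = 209.
Risk in exposed = 110/172 = 0.639535; risk in unexposed = 109/318 = 0.342767.
Risk difference = 0.639535 − 0.342767 = 0.296768

0.297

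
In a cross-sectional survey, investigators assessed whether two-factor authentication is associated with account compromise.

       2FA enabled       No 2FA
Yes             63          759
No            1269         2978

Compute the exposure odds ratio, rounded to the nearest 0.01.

Reading the table with exposure as columns: a = 63 (2FA enabled, case), b = 1269 (2FA enabled, non-case), c = 759 (No 2FA, case), d = 2978.
OR = (a·d)/(b·c) = (63 × 2978) / (1269 × 759) = 187614 / 963171 = 0.19479
Exposure is associated with lower odds of account compromise (OR = 0.19 < 1).

0.19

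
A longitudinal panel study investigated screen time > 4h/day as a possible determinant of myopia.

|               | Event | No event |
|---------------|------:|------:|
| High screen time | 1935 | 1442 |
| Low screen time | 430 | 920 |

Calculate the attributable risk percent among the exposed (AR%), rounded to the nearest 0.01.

44.41

Cells: a = 1935, b = 1442, c = 430, d = 920.
Risk in exposed = 1935/3377 = 0.57299; risk in unexposed = 430/1350 = 0.31852.
RR = 0.57299/0.31852 = 1.79893
AR% = (RR − 1)/RR × 100 = (1.79893 − 1)/1.79893 × 100 = 44.4115%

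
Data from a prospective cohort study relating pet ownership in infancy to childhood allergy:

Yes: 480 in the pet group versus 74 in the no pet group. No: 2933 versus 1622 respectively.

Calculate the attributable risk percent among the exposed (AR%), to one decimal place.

69.0

From the description: a = 480, b = 2933, c = 74, d = 1622.
Risk in exposed = 480/3413 = 0.14064; risk in unexposed = 74/1696 = 0.04363.
RR = 0.14064/0.04363 = 3.22329
AR% = (RR − 1)/RR × 100 = (3.22329 − 1)/3.22329 × 100 = 68.9758%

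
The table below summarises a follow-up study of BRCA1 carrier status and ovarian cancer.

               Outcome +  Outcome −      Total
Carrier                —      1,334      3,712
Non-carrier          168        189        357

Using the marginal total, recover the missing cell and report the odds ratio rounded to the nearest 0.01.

The missing cell is in the exposed row: 3712 − 1334 = 2378.
So a = 2378, b = 1334, c = 168, d = 189.
OR = (a·d)/(b·c) = (2378 × 189) / (1334 × 168) = 449442 / 224112 = 2.00543

2.01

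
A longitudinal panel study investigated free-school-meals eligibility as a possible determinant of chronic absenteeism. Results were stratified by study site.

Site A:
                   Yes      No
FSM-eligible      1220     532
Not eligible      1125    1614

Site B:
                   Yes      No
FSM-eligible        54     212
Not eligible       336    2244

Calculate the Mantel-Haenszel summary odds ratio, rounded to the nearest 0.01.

3.04

OR_MH = Σ(aᵢdᵢ/nᵢ) / Σ(bᵢcᵢ/nᵢ), where nᵢ is the stratum total.
Stratum 1 (Site A): n = 4491; a·d/n = 1220·1614/4491 = 438.4502; b·c/n = 532·1125/4491 = 133.2665
Stratum 2 (Site B): n = 2846; a·d/n = 54·2244/2846 = 42.5777; b·c/n = 212·336/2846 = 25.0288
OR_MH = (438.4502 + 42.5777) / (133.2665 + 25.0288) = 481.0279 / 158.2953 = 3.03880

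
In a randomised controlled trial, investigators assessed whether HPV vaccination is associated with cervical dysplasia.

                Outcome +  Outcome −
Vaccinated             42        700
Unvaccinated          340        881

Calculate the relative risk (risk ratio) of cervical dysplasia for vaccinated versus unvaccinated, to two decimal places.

Cells: a = 42, b = 700, c = 340, d = 881.
Risk in exposed = 42/742 = 0.05660; risk in unexposed = 340/1221 = 0.27846.
RR = 0.05660 / 0.27846 = 0.20327
The risk is 80% lower among the exposed than among the unexposed.

0.20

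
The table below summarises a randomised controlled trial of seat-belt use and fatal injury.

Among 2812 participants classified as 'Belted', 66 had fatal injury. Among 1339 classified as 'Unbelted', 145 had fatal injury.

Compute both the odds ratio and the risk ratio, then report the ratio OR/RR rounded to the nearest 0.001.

0.913

From the description: a = 66, b = 2746, c = 145, d = 1194.
OR = (66·1194)/(2746·145) = 78804/398170 = 0.19792
Risk in exposed = 66/2812 = 0.02347; risk in unexposed = 145/1339 = 0.10829; RR = 0.21674
OR/RR = 0.19792 / 0.21674 = 0.91314
The outcome is not rare, so the OR lies further from 1 than the RR.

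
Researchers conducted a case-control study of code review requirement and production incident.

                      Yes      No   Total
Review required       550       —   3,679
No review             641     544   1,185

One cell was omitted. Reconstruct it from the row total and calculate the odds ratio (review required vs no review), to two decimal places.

The missing cell is in the exposed row: 3679 − 550 = 3129.
So a = 550, b = 3129, c = 641, d = 544.
OR = (a·d)/(b·c) = (550 × 544) / (3129 × 641) = 299200 / 2005689 = 0.14918

0.15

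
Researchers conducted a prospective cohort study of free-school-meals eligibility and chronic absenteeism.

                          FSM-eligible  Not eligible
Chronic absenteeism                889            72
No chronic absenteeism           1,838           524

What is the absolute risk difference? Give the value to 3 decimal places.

Reading the table with exposure as columns: a = 889 (FSM-eligible, case), b = 1838 (FSM-eligible, non-case), c = 72 (Not eligible, case), d = 524.
Risk in exposed = 889/2727 = 0.325999; risk in unexposed = 72/596 = 0.120805.
Risk difference = 0.325999 − 0.120805 = 0.205194

0.205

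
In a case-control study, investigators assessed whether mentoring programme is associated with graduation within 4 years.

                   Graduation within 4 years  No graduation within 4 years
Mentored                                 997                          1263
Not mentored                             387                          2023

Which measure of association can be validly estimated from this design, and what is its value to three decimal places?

4.126

Cells: a = 997, b = 1263, c = 387, d = 2023.
This is a case-control study: participants were sampled on outcome status, so risks in the source population cannot be estimated directly — relative risk is not valid here. The odds ratio is the appropriate measure.
OR = (a·d)/(b·c) = (997 × 2023) / (1263 × 387) = 2016931 / 488781 = 4.12645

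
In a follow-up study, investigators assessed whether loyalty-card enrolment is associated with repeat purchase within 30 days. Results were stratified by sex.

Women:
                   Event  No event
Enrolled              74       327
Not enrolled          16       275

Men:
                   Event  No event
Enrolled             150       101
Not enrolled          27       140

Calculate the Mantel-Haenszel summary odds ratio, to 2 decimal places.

OR_MH = Σ(aᵢdᵢ/nᵢ) / Σ(bᵢcᵢ/nᵢ), where nᵢ is the stratum total.
Stratum 1 (Women): n = 692; a·d/n = 74·275/692 = 29.4075; b·c/n = 327·16/692 = 7.5607
Stratum 2 (Men): n = 418; a·d/n = 150·140/418 = 50.2392; b·c/n = 101·27/418 = 6.5239
OR_MH = (29.4075 + 50.2392) / (7.5607 + 6.5239) = 79.6467 / 14.0846 = 5.65487

5.65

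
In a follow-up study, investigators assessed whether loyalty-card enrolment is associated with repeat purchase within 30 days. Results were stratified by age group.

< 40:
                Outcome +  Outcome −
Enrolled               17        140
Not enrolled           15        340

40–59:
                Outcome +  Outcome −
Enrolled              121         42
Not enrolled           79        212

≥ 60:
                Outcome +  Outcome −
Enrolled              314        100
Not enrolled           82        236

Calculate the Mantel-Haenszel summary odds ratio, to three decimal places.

OR_MH = Σ(aᵢdᵢ/nᵢ) / Σ(bᵢcᵢ/nᵢ), where nᵢ is the stratum total.
Stratum 1 (< 40): n = 512; a·d/n = 17·340/512 = 11.2891; b·c/n = 140·15/512 = 4.1016
Stratum 2 (40–59): n = 454; a·d/n = 121·212/454 = 56.5022; b·c/n = 42·79/454 = 7.3084
Stratum 3 (≥ 60): n = 732; a·d/n = 314·236/732 = 101.2350; b·c/n = 100·82/732 = 11.2022
OR_MH = (11.2891 + 56.5022 + 101.2350) / (4.1016 + 7.3084 + 11.2022) = 169.0262 / 22.6121 = 7.47503

7.475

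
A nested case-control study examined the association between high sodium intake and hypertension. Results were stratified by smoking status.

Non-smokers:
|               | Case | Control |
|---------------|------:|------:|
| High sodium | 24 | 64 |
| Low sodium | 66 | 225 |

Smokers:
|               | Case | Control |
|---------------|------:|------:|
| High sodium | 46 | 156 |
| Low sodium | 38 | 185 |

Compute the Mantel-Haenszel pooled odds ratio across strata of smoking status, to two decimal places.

OR_MH = Σ(aᵢdᵢ/nᵢ) / Σ(bᵢcᵢ/nᵢ), where nᵢ is the stratum total.
Stratum 1 (Non-smokers): n = 379; a·d/n = 24·225/379 = 14.2480; b·c/n = 64·66/379 = 11.1451
Stratum 2 (Smokers): n = 425; a·d/n = 46·185/425 = 20.0235; b·c/n = 156·38/425 = 13.9482
OR_MH = (14.2480 + 20.0235) / (11.1451 + 13.9482) = 34.2716 / 25.0934 = 1.36576

1.37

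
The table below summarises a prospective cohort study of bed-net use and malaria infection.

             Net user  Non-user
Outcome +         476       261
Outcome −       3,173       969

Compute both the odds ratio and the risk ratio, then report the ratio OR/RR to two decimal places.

Reading the table with exposure as columns: a = 476 (Net user, case), b = 3173 (Net user, non-case), c = 261 (Non-user, case), d = 969.
OR = (476·969)/(3173·261) = 461244/828153 = 0.55696
Risk in exposed = 476/3649 = 0.13045; risk in unexposed = 261/1230 = 0.21220; RR = 0.61475
OR/RR = 0.55696 / 0.61475 = 0.90599
The outcome is not rare, so the OR lies further from 1 than the RR.

0.91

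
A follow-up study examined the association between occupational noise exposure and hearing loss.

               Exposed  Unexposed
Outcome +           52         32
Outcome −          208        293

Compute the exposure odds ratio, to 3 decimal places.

Reading the table with exposure as columns: a = 52 (Exposed, case), b = 208 (Exposed, non-case), c = 32 (Unexposed, case), d = 293.
OR = (a·d)/(b·c) = (52 × 293) / (208 × 32) = 15236 / 6656 = 2.28906
The odds of hearing loss are about 2.29 times as high in the exposed group.

2.289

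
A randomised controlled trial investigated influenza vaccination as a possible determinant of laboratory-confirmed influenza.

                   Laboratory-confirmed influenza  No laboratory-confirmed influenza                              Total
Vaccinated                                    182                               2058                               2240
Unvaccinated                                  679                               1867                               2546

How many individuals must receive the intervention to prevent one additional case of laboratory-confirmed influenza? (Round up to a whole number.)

6

Risk in treated group = 182/2240 = 0.08125; risk in control = 679/2546 = 0.26669.
Absolute risk reduction = 0.26669 − 0.08125 = 0.18544
NNT = 1 / ARR = 1 / 0.18544 = 5.392 → round up → 6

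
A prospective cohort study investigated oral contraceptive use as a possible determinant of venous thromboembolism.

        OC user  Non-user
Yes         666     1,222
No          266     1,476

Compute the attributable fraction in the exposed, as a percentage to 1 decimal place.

36.6

Reading the table with exposure as columns: a = 666 (OC user, case), b = 266 (OC user, non-case), c = 1222 (Non-user, case), d = 1476.
Risk in exposed = 666/932 = 0.71459; risk in unexposed = 1222/2698 = 0.45293.
RR = 0.71459/0.45293 = 1.57772
AR% = (RR − 1)/RR × 100 = (1.57772 − 1)/1.57772 × 100 = 36.6173%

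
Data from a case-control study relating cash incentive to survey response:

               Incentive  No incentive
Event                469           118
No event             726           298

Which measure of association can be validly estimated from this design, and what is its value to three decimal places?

1.631

Reading the table with exposure as columns: a = 469 (Incentive, case), b = 726 (Incentive, non-case), c = 118 (No incentive, case), d = 298.
This is a case-control study: participants were sampled on outcome status, so risks in the source population cannot be estimated directly — relative risk is not valid here. The odds ratio is the appropriate measure.
OR = (a·d)/(b·c) = (469 × 298) / (726 × 118) = 139762 / 85668 = 1.63144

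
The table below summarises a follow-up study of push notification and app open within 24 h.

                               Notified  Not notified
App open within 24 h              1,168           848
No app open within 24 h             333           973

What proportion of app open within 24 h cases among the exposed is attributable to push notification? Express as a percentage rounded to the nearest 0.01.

Reading the table with exposure as columns: a = 1168 (Notified, case), b = 333 (Notified, non-case), c = 848 (Not notified, case), d = 973.
Risk in exposed = 1168/1501 = 0.77815; risk in unexposed = 848/1821 = 0.46568.
RR = 0.77815/0.46568 = 1.67100
AR% = (RR − 1)/RR × 100 = (1.67100 − 1)/1.67100 × 100 = 40.1556%

40.16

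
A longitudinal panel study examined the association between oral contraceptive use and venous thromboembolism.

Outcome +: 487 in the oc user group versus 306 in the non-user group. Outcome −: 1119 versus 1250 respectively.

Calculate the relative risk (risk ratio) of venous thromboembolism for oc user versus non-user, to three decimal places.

From the description: a = 487, b = 1119, c = 306, d = 1250.
Risk in exposed = 487/1606 = 0.30324; risk in unexposed = 306/1556 = 0.19666.
RR = 0.30324 / 0.19666 = 1.54195
The risk among the exposed is 1.54 times that among the unexposed.

1.542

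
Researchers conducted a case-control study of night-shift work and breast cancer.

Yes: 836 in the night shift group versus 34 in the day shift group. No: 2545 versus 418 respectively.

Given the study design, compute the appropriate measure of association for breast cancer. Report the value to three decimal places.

From the description: a = 836, b = 2545, c = 34, d = 418.
This is a case-control study: participants were sampled on outcome status, so risks in the source population cannot be estimated directly — relative risk is not valid here. The odds ratio is the appropriate measure.
OR = (a·d)/(b·c) = (836 × 418) / (2545 × 34) = 349448 / 86530 = 4.03846

4.038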